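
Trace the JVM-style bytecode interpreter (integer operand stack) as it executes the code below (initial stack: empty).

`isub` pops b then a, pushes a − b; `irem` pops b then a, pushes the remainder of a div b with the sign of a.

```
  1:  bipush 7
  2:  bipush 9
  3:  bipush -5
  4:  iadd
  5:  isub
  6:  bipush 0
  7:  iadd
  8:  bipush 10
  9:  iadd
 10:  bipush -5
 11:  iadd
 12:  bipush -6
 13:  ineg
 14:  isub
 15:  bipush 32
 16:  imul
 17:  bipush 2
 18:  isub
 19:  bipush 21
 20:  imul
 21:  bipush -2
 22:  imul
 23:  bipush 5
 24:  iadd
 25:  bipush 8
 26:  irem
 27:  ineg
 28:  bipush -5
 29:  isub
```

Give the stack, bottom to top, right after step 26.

[-7]

bipush 7   [7]
bipush 9   [7, 9]
bipush -5  [7, 9, -5]
iadd       [7, 4]
isub       [3]
bipush 0   [3, 0]
iadd       [3]
bipush 10  [3, 10]
iadd       [13]
bipush -5  [13, -5]
iadd       [8]
bipush -6  [8, -6]
ineg       [8, 6]
isub       [2]
bipush 32  [2, 32]
imul       [64]
bipush 2   [64, 2]
isub       [62]
bipush 21  [62, 21]
imul       [1302]
bipush -2  [1302, -2]
imul       [-2604]
bipush 5   [-2604, 5]
iadd       [-2599]
bipush 8   [-2599, 8]
irem       [-7]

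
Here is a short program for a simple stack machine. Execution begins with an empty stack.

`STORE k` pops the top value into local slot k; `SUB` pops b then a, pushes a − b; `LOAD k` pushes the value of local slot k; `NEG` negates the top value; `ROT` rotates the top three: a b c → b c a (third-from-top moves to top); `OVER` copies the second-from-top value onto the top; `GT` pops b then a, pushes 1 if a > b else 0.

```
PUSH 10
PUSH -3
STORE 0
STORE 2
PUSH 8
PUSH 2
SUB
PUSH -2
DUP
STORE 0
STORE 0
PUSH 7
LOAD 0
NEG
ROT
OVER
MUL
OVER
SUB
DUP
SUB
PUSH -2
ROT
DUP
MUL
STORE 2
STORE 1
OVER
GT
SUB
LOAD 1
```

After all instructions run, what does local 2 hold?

PUSH 10  10
PUSH -3  10 -3
STORE 0  10
STORE 2  (empty)
PUSH 8   8
PUSH 2   8 2
SUB      6
PUSH -2  6 -2
DUP      6 -2 -2
STORE 0  6 -2
STORE 0  6
PUSH 7   6 7
LOAD 0   6 7 -2
NEG      6 7 2
ROT      7 2 6
OVER     7 2 6 2
MUL      7 2 12
OVER     7 2 12 2
SUB      7 2 10
DUP      7 2 10 10
SUB      7 2 0
PUSH -2  7 2 0 -2
ROT      7 0 -2 2
DUP      7 0 -2 2 2
MUL      7 0 -2 4
STORE 2  7 0 -2
STORE 1  7 0
OVER     7 0 7
GT       7 0
SUB      7
LOAD 1   7 -2

4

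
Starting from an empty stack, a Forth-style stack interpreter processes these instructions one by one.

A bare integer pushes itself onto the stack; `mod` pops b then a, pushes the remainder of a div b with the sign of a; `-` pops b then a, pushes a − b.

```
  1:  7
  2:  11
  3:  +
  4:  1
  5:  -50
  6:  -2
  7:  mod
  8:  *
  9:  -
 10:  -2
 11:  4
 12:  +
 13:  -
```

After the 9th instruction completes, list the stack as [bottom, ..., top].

7    [7]
11   [7, 11]
+    [18]
1    [18, 1]
-50  [18, 1, -50]
-2   [18, 1, -50, -2]
mod  [18, 1, 0]
*    [18, 0]
-    [18]

[18]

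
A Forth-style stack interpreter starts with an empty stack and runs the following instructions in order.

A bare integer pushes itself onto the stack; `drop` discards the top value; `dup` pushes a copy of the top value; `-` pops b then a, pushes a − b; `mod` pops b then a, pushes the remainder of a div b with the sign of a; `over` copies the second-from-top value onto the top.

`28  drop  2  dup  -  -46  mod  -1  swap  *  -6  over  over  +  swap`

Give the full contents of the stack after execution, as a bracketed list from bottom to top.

28   -> 28
drop -> (empty)
2    -> 2
dup  -> 2 2
-    -> 0
-46  -> 0 -46
mod  -> 0
-1   -> 0 -1
swap -> -1 0
*    -> 0
-6   -> 0 -6
over -> 0 -6 0
over -> 0 -6 0 -6
+    -> 0 -6 -6
swap -> 0 -6 -6

[0, -6, -6]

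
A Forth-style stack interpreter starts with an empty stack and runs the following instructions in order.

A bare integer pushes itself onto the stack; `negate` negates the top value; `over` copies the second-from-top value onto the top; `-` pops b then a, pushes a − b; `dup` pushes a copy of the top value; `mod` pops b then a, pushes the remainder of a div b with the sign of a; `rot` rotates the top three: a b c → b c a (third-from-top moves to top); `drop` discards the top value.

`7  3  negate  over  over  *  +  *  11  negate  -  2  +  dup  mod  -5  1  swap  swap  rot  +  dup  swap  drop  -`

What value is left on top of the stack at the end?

-6

7       [7]
3       [7, 3]
negate  [7, -3]
over    [7, -3, 7]
over    [7, -3, 7, -3]
*       [7, -3, -21]
+       [7, -24]
*       [-168]
11      [-168, 11]
negate  [-168, -11]
-       [-157]
2       [-157, 2]
+       [-155]
dup     [-155, -155]
mod     [0]
-5      [0, -5]
1       [0, -5, 1]
swap    [0, 1, -5]
swap    [0, -5, 1]
rot     [-5, 1, 0]
+       [-5, 1]
dup     [-5, 1, 1]
swap    [-5, 1, 1]
drop    [-5, 1]
-       [-6]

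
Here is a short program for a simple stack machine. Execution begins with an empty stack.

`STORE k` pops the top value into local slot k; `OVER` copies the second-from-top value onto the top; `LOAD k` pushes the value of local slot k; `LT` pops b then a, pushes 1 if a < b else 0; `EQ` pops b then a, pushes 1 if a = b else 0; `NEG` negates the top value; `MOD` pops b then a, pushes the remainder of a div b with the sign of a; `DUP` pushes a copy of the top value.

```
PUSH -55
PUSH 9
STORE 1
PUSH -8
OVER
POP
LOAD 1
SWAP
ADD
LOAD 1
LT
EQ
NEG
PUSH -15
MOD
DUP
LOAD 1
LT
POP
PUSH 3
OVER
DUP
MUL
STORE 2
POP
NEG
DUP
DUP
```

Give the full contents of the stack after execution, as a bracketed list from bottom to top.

PUSH -55  [-55]
PUSH 9    [-55, 9]
STORE 1   [-55]
PUSH -8   [-55, -8]
OVER      [-55, -8, -55]
POP       [-55, -8]
LOAD 1    [-55, -8, 9]
SWAP      [-55, 9, -8]
ADD       [-55, 1]
LOAD 1    [-55, 1, 9]
LT        [-55, 1]
EQ        [0]
NEG       [0]
PUSH -15  [0, -15]
MOD       [0]
DUP       [0, 0]
LOAD 1    [0, 0, 9]
LT        [0, 1]
POP       [0]
PUSH 3    [0, 3]
OVER      [0, 3, 0]
DUP       [0, 3, 0, 0]
MUL       [0, 3, 0]
STORE 2   [0, 3]
POP       [0]
NEG       [0]
DUP       [0, 0]
DUP       [0, 0, 0]

[0, 0, 0]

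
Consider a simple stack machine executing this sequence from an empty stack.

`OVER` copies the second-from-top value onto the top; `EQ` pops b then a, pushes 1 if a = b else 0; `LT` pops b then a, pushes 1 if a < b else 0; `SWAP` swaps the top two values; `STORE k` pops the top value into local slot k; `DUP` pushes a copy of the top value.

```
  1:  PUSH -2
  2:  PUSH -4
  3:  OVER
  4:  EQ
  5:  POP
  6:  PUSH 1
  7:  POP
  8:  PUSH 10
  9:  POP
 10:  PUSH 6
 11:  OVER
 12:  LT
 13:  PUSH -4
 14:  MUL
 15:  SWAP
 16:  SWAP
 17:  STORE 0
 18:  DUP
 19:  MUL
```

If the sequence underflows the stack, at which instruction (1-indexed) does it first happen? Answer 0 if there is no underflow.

PUSH -2 : -2
PUSH -4 : -2 -4
OVER    : -2 -4 -2
EQ      : -2 0
POP     : -2
PUSH 1  : -2 1
POP     : -2
PUSH 10 : -2 10
POP     : -2
PUSH 6  : -2 6
OVER    : -2 6 -2
LT      : -2 0
PUSH -4 : -2 0 -4
MUL     : -2 0
SWAP    : 0 -2
SWAP    : -2 0
STORE 0 : -2
DUP     : -2 -2
MUL     : 4

0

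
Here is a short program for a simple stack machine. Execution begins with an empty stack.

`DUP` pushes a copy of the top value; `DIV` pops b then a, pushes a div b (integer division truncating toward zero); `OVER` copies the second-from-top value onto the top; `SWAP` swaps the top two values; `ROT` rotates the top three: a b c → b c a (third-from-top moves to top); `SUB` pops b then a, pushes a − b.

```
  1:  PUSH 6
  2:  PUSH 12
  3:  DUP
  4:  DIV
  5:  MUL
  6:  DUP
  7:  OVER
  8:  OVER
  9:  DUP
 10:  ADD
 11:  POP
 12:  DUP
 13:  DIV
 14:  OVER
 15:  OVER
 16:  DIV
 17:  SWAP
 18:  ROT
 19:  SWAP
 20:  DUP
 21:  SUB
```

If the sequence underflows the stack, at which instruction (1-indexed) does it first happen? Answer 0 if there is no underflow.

PUSH 6  -> [6]
PUSH 12 -> [6, 12]
DUP     -> [6, 12, 12]
DIV     -> [6, 1]
MUL     -> [6]
DUP     -> [6, 6]
OVER    -> [6, 6, 6]
OVER    -> [6, 6, 6, 6]
DUP     -> [6, 6, 6, 6, 6]
ADD     -> [6, 6, 6, 12]
POP     -> [6, 6, 6]
DUP     -> [6, 6, 6, 6]
DIV     -> [6, 6, 1]
OVER    -> [6, 6, 1, 6]
OVER    -> [6, 6, 1, 6, 1]
DIV     -> [6, 6, 1, 6]
SWAP    -> [6, 6, 6, 1]
ROT     -> [6, 6, 1, 6]
SWAP    -> [6, 6, 6, 1]
DUP     -> [6, 6, 6, 1, 1]
SUB     -> [6, 6, 6, 0]

0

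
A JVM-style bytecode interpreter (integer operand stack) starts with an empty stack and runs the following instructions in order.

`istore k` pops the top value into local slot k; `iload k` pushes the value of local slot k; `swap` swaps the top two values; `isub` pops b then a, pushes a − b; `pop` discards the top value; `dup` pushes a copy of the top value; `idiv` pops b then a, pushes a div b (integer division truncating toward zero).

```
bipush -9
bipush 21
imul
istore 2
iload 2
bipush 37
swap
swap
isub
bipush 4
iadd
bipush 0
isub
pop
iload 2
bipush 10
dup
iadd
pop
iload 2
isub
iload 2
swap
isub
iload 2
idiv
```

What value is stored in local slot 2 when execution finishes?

-189

bipush -9 : -9
bipush 21 : -9 21
imul      : -189
istore 2  : (empty)
iload 2   : -189
bipush 37 : -189 37
swap      : 37 -189
swap      : -189 37
isub      : -226
bipush 4  : -226 4
iadd      : -222
bipush 0  : -222 0
isub      : -222
pop       : (empty)
iload 2   : -189
bipush 10 : -189 10
dup       : -189 10 10
iadd      : -189 20
pop       : -189
iload 2   : -189 -189
isub      : 0
iload 2   : 0 -189
swap      : -189 0
isub      : -189
iload 2   : -189 -189
idiv      : 1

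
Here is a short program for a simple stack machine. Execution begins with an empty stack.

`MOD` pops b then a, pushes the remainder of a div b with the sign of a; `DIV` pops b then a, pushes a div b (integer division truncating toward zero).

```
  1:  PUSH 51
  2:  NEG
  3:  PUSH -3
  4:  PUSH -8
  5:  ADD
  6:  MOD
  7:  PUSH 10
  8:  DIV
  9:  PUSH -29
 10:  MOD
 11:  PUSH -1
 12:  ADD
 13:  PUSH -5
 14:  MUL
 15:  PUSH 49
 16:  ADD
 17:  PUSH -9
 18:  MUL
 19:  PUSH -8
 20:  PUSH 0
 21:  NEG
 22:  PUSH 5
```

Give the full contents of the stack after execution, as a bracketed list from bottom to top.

[-486, -8, 0, 5]

PUSH 51   51
NEG       -51
PUSH -3   -51 -3
PUSH -8   -51 -3 -8
ADD       -51 -11
MOD       -7
PUSH 10   -7 10
DIV       0
PUSH -29  0 -29
MOD       0
PUSH -1   0 -1
ADD       -1
PUSH -5   -1 -5
MUL       5
PUSH 49   5 49
ADD       54
PUSH -9   54 -9
MUL       -486
PUSH -8   -486 -8
PUSH 0    -486 -8 0
NEG       -486 -8 0
PUSH 5    -486 -8 0 5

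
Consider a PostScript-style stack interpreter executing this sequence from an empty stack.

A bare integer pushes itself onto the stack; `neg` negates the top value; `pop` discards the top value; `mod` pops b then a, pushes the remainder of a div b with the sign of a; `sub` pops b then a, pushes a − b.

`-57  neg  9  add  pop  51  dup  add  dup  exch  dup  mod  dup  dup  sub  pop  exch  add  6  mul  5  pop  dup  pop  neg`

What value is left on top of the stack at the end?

-57   -57
neg   57
9     57 9
add   66
pop   (empty)
51    51
dup   51 51
add   102
dup   102 102
exch  102 102
dup   102 102 102
mod   102 0
dup   102 0 0
dup   102 0 0 0
sub   102 0 0
pop   102 0
exch  0 102
add   102
6     102 6
mul   612
5     612 5
pop   612
dup   612 612
pop   612
neg   -612

-612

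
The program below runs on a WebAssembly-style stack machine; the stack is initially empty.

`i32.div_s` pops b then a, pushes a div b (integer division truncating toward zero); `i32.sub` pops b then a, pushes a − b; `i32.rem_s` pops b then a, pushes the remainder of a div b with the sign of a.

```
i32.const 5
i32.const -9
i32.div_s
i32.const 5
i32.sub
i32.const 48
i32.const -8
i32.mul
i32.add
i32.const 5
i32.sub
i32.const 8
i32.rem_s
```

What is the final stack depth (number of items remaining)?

1

i32.const 5  -> [5]
i32.const -9 -> [5, -9]
i32.div_s    -> [0]
i32.const 5  -> [0, 5]
i32.sub      -> [-5]
i32.const 48 -> [-5, 48]
i32.const -8 -> [-5, 48, -8]
i32.mul      -> [-5, -384]
i32.add      -> [-389]
i32.const 5  -> [-389, 5]
i32.sub      -> [-394]
i32.const 8  -> [-394, 8]
i32.rem_s    -> [-2]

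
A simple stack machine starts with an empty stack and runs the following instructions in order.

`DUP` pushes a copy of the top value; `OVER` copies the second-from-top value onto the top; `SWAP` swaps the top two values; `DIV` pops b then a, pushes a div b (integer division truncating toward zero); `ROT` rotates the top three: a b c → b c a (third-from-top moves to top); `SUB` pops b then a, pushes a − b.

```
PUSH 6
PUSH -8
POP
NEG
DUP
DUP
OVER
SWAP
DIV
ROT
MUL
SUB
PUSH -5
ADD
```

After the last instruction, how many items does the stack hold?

1

PUSH 6  → [6]
PUSH -8 → [6, -8]
POP     → [6]
NEG     → [-6]
DUP     → [-6, -6]
DUP     → [-6, -6, -6]
OVER    → [-6, -6, -6, -6]
SWAP    → [-6, -6, -6, -6]
DIV     → [-6, -6, 1]
ROT     → [-6, 1, -6]
MUL     → [-6, -6]
SUB     → [0]
PUSH -5 → [0, -5]
ADD     → [-5]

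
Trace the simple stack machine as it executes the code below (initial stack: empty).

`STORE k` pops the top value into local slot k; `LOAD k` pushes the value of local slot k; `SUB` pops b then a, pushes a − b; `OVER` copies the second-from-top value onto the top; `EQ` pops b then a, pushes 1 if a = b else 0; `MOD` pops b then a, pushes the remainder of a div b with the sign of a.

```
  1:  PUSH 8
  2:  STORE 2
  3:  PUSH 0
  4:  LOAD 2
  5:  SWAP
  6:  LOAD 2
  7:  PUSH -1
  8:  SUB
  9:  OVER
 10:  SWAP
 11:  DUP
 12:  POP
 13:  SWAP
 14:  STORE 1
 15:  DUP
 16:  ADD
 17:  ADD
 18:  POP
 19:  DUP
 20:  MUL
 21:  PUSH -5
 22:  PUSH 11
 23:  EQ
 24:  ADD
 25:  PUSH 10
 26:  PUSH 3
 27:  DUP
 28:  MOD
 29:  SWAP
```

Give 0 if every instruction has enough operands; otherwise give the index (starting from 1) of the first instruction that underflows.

PUSH 8  -> 8
STORE 2 -> (empty)
PUSH 0  -> 0
LOAD 2  -> 0 8
SWAP    -> 8 0
LOAD 2  -> 8 0 8
PUSH -1 -> 8 0 8 -1
SUB     -> 8 0 9
OVER    -> 8 0 9 0
SWAP    -> 8 0 0 9
DUP     -> 8 0 0 9 9
POP     -> 8 0 0 9
SWAP    -> 8 0 9 0
STORE 1 -> 8 0 9
DUP     -> 8 0 9 9
ADD     -> 8 0 18
ADD     -> 8 18
POP     -> 8
DUP     -> 8 8
MUL     -> 64
PUSH -5 -> 64 -5
PUSH 11 -> 64 -5 11
EQ      -> 64 0
ADD     -> 64
PUSH 10 -> 64 10
PUSH 3  -> 64 10 3
DUP     -> 64 10 3 3
MOD     -> 64 10 0
SWAP    -> 64 0 10

0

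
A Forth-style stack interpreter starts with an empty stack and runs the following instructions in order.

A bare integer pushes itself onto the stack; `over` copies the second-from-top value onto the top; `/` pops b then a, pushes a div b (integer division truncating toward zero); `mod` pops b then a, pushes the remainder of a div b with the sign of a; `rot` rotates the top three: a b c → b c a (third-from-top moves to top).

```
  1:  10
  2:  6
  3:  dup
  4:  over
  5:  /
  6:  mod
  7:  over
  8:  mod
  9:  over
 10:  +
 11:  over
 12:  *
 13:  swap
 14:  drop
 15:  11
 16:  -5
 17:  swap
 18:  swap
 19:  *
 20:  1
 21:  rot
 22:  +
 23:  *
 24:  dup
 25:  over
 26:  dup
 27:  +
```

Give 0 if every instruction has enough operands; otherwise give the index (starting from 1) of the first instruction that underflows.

10   : [10]
6    : [10, 6]
dup  : [10, 6, 6]
over : [10, 6, 6, 6]
/    : [10, 6, 1]
mod  : [10, 0]
over : [10, 0, 10]
mod  : [10, 0]
over : [10, 0, 10]
+    : [10, 10]
over : [10, 10, 10]
*    : [10, 100]
swap : [100, 10]
drop : [100]
11   : [100, 11]
-5   : [100, 11, -5]
swap : [100, -5, 11]
swap : [100, 11, -5]
*    : [100, -55]
1    : [100, -55, 1]
rot  : [-55, 1, 100]
+    : [-55, 101]
*    : [-5555]
dup  : [-5555, -5555]
over : [-5555, -5555, -5555]
dup  : [-5555, -5555, -5555, -5555]
+    : [-5555, -5555, -11110]

0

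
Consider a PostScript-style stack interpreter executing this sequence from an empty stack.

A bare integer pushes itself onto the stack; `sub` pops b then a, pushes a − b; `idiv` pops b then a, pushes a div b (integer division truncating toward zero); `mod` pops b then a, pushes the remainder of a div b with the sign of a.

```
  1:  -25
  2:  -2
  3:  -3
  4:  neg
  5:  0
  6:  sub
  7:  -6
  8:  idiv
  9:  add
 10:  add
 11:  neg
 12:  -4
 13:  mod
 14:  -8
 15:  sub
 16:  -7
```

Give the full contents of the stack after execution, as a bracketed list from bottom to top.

-25  → -25
-2   → -25 -2
-3   → -25 -2 -3
neg  → -25 -2 3
0    → -25 -2 3 0
sub  → -25 -2 3
-6   → -25 -2 3 -6
idiv → -25 -2 0
add  → -25 -2
add  → -27
neg  → 27
-4   → 27 -4
mod  → 3
-8   → 3 -8
sub  → 11
-7   → 11 -7

[11, -7]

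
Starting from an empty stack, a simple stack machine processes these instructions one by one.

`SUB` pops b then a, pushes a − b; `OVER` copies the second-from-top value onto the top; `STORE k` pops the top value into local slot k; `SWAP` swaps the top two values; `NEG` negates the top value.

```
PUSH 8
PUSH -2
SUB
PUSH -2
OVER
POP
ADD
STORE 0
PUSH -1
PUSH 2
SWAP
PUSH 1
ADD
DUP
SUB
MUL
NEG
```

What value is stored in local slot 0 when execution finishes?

8

PUSH 8  : 8
PUSH -2 : 8 -2
SUB     : 10
PUSH -2 : 10 -2
OVER    : 10 -2 10
POP     : 10 -2
ADD     : 8
STORE 0 : (empty)
PUSH -1 : -1
PUSH 2  : -1 2
SWAP    : 2 -1
PUSH 1  : 2 -1 1
ADD     : 2 0
DUP     : 2 0 0
SUB     : 2 0
MUL     : 0
NEG     : 0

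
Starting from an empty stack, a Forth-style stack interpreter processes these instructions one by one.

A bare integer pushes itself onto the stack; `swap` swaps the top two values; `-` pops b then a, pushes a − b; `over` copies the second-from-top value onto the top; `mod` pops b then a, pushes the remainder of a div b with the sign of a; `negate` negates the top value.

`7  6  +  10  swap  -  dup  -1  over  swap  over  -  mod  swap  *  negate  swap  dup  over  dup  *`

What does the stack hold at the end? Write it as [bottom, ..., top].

7      → 7
6      → 7 6
+      → 13
10     → 13 10
swap   → 10 13
-      → -3
dup    → -3 -3
-1     → -3 -3 -1
over   → -3 -3 -1 -3
swap   → -3 -3 -3 -1
over   → -3 -3 -3 -1 -3
-      → -3 -3 -3 2
mod    → -3 -3 -1
swap   → -3 -1 -3
*      → -3 3
negate → -3 -3
swap   → -3 -3
dup    → -3 -3 -3
over   → -3 -3 -3 -3
dup    → -3 -3 -3 -3 -3
*      → -3 -3 -3 9

[-3, -3, -3, 9]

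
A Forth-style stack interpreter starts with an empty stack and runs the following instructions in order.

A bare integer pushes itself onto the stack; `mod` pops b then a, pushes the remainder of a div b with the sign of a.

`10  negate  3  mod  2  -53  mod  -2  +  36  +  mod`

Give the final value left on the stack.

-1

10     → 10
negate → -10
3      → -10 3
mod    → -1
2      → -1 2
-53    → -1 2 -53
mod    → -1 2
-2     → -1 2 -2
+      → -1 0
36     → -1 0 36
+      → -1 36
mod    → -1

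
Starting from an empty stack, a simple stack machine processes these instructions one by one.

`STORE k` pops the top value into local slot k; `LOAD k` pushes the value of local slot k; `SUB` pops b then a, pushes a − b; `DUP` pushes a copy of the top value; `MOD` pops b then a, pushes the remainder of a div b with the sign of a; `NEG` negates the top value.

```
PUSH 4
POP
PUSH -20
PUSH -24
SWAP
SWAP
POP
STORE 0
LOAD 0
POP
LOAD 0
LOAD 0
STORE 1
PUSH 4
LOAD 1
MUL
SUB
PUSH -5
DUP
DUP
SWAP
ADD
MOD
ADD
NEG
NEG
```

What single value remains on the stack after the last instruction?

55

PUSH 4    [4]
POP       []
PUSH -20  [-20]
PUSH -24  [-20, -24]
SWAP      [-24, -20]
SWAP      [-20, -24]
POP       [-20]
STORE 0   []
LOAD 0    [-20]
POP       []
LOAD 0    [-20]
LOAD 0    [-20, -20]
STORE 1   [-20]
PUSH 4    [-20, 4]
LOAD 1    [-20, 4, -20]
MUL       [-20, -80]
SUB       [60]
PUSH -5   [60, -5]
DUP       [60, -5, -5]
DUP       [60, -5, -5, -5]
SWAP      [60, -5, -5, -5]
ADD       [60, -5, -10]
MOD       [60, -5]
ADD       [55]
NEG       [-55]
NEG       [55]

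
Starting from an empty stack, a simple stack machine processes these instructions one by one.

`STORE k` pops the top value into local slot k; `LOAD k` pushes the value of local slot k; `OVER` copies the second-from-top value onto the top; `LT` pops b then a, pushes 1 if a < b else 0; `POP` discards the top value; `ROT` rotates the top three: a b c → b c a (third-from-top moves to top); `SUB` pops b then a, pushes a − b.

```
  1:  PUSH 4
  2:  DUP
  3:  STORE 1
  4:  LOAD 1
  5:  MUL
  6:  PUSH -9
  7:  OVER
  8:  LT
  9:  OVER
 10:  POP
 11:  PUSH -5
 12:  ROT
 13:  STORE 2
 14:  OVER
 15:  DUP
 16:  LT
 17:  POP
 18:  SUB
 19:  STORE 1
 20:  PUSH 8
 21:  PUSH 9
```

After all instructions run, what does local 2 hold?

PUSH 4  -> [4]
DUP     -> [4, 4]
STORE 1 -> [4]
LOAD 1  -> [4, 4]
MUL     -> [16]
PUSH -9 -> [16, -9]
OVER    -> [16, -9, 16]
LT      -> [16, 1]
OVER    -> [16, 1, 16]
POP     -> [16, 1]
PUSH -5 -> [16, 1, -5]
ROT     -> [1, -5, 16]
STORE 2 -> [1, -5]
OVER    -> [1, -5, 1]
DUP     -> [1, -5, 1, 1]
LT      -> [1, -5, 0]
POP     -> [1, -5]
SUB     -> [6]
STORE 1 -> []
PUSH 8  -> [8]
PUSH 9  -> [8, 9]

16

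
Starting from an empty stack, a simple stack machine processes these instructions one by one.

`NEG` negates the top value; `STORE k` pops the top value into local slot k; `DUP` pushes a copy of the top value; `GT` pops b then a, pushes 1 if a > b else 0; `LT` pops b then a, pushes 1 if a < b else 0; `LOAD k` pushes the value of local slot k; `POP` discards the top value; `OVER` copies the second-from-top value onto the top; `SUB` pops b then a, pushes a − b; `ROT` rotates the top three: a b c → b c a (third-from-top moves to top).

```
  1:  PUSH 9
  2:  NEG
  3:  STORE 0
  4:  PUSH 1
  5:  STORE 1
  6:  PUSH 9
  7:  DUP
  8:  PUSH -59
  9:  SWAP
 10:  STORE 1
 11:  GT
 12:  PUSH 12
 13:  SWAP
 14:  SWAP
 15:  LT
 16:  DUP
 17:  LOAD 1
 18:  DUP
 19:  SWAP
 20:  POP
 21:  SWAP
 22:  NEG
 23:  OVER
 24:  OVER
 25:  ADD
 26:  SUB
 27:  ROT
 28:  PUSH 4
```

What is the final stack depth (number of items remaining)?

4

PUSH 9   -> 9
NEG      -> -9
STORE 0  -> (empty)
PUSH 1   -> 1
STORE 1  -> (empty)
PUSH 9   -> 9
DUP      -> 9 9
PUSH -59 -> 9 9 -59
SWAP     -> 9 -59 9
STORE 1  -> 9 -59
GT       -> 1
PUSH 12  -> 1 12
SWAP     -> 12 1
SWAP     -> 1 12
LT       -> 1
DUP      -> 1 1
LOAD 1   -> 1 1 9
DUP      -> 1 1 9 9
SWAP     -> 1 1 9 9
POP      -> 1 1 9
SWAP     -> 1 9 1
NEG      -> 1 9 -1
OVER     -> 1 9 -1 9
OVER     -> 1 9 -1 9 -1
ADD      -> 1 9 -1 8
SUB      -> 1 9 -9
ROT      -> 9 -9 1
PUSH 4   -> 9 -9 1 4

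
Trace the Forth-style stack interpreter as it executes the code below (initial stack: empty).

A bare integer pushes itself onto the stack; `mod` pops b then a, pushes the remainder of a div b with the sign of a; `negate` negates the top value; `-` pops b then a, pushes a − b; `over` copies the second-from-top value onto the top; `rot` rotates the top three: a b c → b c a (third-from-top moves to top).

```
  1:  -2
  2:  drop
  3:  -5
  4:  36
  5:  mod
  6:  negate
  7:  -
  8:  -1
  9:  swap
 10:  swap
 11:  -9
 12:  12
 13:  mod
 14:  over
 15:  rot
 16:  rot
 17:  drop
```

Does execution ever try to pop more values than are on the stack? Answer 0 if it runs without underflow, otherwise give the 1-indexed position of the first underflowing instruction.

7

-2      [-2]
drop    []
-5      [-5]
36      [-5, 36]
mod     [-5]
negate  [5]
-  — needs 2 operands, stack has 1 → underflow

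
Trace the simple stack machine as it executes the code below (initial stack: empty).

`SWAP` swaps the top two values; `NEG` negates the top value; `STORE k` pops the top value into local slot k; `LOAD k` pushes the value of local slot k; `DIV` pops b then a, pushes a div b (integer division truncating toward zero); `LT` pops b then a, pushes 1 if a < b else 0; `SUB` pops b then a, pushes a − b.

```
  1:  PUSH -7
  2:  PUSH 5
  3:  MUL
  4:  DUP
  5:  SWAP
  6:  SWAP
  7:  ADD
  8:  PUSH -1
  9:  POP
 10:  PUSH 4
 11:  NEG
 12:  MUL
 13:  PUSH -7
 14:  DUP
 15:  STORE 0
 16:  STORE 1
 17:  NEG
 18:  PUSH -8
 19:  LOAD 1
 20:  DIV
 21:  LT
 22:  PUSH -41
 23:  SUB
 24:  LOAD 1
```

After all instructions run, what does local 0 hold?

-7

PUSH -7  : -7
PUSH 5   : -7 5
MUL      : -35
DUP      : -35 -35
SWAP     : -35 -35
SWAP     : -35 -35
ADD      : -70
PUSH -1  : -70 -1
POP      : -70
PUSH 4   : -70 4
NEG      : -70 -4
MUL      : 280
PUSH -7  : 280 -7
DUP      : 280 -7 -7
STORE 0  : 280 -7
STORE 1  : 280
NEG      : -280
PUSH -8  : -280 -8
LOAD 1   : -280 -8 -7
DIV      : -280 1
LT       : 1
PUSH -41 : 1 -41
SUB      : 42
LOAD 1   : 42 -7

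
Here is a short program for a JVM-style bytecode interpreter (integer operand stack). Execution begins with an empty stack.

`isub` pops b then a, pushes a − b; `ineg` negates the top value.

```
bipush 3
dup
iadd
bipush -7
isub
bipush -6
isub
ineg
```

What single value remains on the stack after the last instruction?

bipush 3   3
dup        3 3
iadd       6
bipush -7  6 -7
isub       13
bipush -6  13 -6
isub       19
ineg       -19

-19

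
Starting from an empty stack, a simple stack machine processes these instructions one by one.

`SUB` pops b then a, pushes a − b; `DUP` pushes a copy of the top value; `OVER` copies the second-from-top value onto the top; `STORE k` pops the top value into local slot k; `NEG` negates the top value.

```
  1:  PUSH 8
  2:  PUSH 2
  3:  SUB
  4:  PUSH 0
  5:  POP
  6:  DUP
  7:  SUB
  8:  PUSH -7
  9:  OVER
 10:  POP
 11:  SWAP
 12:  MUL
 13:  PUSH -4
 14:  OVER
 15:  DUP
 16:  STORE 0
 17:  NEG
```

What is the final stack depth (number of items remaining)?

PUSH 8  → 8
PUSH 2  → 8 2
SUB     → 6
PUSH 0  → 6 0
POP     → 6
DUP     → 6 6
SUB     → 0
PUSH -7 → 0 -7
OVER    → 0 -7 0
POP     → 0 -7
SWAP    → -7 0
MUL     → 0
PUSH -4 → 0 -4
OVER    → 0 -4 0
DUP     → 0 -4 0 0
STORE 0 → 0 -4 0
NEG     → 0 -4 0

3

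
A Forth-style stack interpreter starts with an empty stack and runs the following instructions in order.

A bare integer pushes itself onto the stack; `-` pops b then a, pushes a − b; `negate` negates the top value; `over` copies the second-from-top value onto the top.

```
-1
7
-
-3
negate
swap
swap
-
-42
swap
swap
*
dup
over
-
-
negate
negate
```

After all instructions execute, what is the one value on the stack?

462

-1      -1
7       -1 7
-       -8
-3      -8 -3
negate  -8 3
swap    3 -8
swap    -8 3
-       -11
-42     -11 -42
swap    -42 -11
swap    -11 -42
*       462
dup     462 462
over    462 462 462
-       462 0
-       462
negate  -462
negate  462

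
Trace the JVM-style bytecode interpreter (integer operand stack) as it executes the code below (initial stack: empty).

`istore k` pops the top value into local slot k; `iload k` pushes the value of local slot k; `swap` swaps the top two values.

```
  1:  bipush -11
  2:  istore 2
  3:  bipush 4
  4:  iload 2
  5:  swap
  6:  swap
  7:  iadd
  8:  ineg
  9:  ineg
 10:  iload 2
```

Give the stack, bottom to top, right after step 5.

bipush -11 : -11
istore 2   : (empty)
bipush 4   : 4
iload 2    : 4 -11
swap       : -11 4

[-11, 4]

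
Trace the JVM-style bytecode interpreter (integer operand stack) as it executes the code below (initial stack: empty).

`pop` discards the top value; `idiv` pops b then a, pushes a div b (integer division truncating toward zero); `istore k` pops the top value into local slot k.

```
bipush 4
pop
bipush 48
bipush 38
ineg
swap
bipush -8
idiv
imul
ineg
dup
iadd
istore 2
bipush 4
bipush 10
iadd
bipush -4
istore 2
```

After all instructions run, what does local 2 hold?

bipush 4   [4]
pop        []
bipush 48  [48]
bipush 38  [48, 38]
ineg       [48, -38]
swap       [-38, 48]
bipush -8  [-38, 48, -8]
idiv       [-38, -6]
imul       [228]
ineg       [-228]
dup        [-228, -228]
iadd       [-456]
istore 2   []
bipush 4   [4]
bipush 10  [4, 10]
iadd       [14]
bipush -4  [14, -4]
istore 2   [14]

-4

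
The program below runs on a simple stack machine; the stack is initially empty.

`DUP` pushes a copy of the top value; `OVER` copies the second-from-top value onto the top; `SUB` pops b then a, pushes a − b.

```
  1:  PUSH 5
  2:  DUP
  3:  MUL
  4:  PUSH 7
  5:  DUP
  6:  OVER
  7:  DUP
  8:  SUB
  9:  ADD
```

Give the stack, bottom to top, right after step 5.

PUSH 5  5
DUP     5 5
MUL     25
PUSH 7  25 7
DUP     25 7 7

[25, 7, 7]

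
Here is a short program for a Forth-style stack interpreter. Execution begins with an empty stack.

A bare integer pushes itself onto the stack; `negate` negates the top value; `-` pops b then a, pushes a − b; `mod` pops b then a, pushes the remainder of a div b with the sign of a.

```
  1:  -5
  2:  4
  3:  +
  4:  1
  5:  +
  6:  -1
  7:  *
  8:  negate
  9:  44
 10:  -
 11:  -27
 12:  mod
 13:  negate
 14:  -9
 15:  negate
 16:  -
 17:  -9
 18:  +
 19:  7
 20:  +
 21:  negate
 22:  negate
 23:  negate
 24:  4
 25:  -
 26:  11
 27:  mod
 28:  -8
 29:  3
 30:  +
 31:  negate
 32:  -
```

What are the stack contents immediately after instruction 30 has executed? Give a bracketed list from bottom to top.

[-10, -5]

-5      [-5]
4       [-5, 4]
+       [-1]
1       [-1, 1]
+       [0]
-1      [0, -1]
*       [0]
negate  [0]
44      [0, 44]
-       [-44]
-27     [-44, -27]
mod     [-17]
negate  [17]
-9      [17, -9]
negate  [17, 9]
-       [8]
-9      [8, -9]
+       [-1]
7       [-1, 7]
+       [6]
negate  [-6]
negate  [6]
negate  [-6]
4       [-6, 4]
-       [-10]
11      [-10, 11]
mod     [-10]
-8      [-10, -8]
3       [-10, -8, 3]
+       [-10, -5]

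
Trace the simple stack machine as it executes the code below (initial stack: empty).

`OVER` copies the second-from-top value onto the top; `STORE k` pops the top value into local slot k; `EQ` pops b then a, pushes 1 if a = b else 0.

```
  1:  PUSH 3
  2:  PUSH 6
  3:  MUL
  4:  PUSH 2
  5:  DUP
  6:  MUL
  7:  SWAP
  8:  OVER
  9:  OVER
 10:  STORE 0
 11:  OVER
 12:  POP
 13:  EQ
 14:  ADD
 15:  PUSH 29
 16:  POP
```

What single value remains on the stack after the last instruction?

4

PUSH 3  -> 3
PUSH 6  -> 3 6
MUL     -> 18
PUSH 2  -> 18 2
DUP     -> 18 2 2
MUL     -> 18 4
SWAP    -> 4 18
OVER    -> 4 18 4
OVER    -> 4 18 4 18
STORE 0 -> 4 18 4
OVER    -> 4 18 4 18
POP     -> 4 18 4
EQ      -> 4 0
ADD     -> 4
PUSH 29 -> 4 29
POP     -> 4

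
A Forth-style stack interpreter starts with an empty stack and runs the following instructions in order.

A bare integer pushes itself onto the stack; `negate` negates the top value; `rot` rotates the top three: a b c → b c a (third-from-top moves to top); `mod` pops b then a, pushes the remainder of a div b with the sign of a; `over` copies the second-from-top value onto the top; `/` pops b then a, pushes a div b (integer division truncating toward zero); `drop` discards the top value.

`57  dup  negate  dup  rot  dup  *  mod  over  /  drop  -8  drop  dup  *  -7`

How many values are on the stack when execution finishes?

2

57      57
dup     57 57
negate  57 -57
dup     57 -57 -57
rot     -57 -57 57
dup     -57 -57 57 57
*       -57 -57 3249
mod     -57 -57
over    -57 -57 -57
/       -57 1
drop    -57
-8      -57 -8
drop    -57
dup     -57 -57
*       3249
-7      3249 -7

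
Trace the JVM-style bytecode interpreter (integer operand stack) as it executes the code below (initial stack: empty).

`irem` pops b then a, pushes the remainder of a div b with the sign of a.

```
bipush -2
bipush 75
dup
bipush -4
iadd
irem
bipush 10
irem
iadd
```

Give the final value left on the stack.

2

bipush -2 → -2
bipush 75 → -2 75
dup       → -2 75 75
bipush -4 → -2 75 75 -4
iadd      → -2 75 71
irem      → -2 4
bipush 10 → -2 4 10
irem      → -2 4
iadd      → 2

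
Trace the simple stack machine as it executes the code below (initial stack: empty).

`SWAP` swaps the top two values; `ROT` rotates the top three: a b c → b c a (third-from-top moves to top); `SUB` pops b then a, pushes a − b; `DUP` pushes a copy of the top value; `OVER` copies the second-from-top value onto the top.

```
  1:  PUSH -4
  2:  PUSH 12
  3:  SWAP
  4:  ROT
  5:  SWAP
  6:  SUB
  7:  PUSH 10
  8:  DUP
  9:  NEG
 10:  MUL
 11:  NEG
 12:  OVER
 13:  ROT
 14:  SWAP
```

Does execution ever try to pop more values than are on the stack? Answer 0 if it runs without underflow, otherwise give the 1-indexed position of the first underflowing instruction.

PUSH -4 → [-4]
PUSH 12 → [-4, 12]
SWAP    → [12, -4]
ROT  — needs 3 operands, stack has 2 → underflow

4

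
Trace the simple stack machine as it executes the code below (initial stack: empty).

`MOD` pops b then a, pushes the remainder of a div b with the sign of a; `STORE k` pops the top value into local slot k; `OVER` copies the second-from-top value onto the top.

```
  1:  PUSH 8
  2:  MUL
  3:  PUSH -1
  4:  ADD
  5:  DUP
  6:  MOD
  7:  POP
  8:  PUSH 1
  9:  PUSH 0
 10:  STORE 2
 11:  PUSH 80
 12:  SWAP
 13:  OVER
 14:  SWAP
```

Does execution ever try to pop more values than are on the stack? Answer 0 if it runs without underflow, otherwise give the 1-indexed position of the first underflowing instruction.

2

PUSH 8  8
MUL  — needs 2 operands, stack has 1 → underflow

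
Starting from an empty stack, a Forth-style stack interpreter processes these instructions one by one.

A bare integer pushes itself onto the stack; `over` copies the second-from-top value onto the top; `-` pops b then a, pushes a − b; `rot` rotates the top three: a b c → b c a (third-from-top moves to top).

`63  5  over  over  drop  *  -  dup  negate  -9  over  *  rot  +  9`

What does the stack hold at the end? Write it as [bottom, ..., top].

[252, -2520, 9]

63     : 63
5      : 63 5
over   : 63 5 63
over   : 63 5 63 5
drop   : 63 5 63
*      : 63 315
-      : -252
dup    : -252 -252
negate : -252 252
-9     : -252 252 -9
over   : -252 252 -9 252
*      : -252 252 -2268
rot    : 252 -2268 -252
+      : 252 -2520
9      : 252 -2520 9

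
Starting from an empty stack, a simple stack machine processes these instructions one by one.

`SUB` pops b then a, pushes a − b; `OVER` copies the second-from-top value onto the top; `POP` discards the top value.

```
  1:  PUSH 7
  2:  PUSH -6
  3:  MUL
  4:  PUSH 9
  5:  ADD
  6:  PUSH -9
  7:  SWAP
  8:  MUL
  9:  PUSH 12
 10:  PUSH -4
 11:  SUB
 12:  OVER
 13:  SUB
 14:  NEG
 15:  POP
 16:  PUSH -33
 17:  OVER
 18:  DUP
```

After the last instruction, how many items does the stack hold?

PUSH 7   : [7]
PUSH -6  : [7, -6]
MUL      : [-42]
PUSH 9   : [-42, 9]
ADD      : [-33]
PUSH -9  : [-33, -9]
SWAP     : [-9, -33]
MUL      : [297]
PUSH 12  : [297, 12]
PUSH -4  : [297, 12, -4]
SUB      : [297, 16]
OVER     : [297, 16, 297]
SUB      : [297, -281]
NEG      : [297, 281]
POP      : [297]
PUSH -33 : [297, -33]
OVER     : [297, -33, 297]
DUP      : [297, -33, 297, 297]

4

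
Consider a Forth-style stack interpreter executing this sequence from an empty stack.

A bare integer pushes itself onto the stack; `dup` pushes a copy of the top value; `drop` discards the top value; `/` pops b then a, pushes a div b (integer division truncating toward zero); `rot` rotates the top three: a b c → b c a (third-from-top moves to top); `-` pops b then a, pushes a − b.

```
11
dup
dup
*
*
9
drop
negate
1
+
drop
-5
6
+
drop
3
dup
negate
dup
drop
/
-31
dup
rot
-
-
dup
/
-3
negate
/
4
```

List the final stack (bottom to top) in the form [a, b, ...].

11      [11]
dup     [11, 11]
dup     [11, 11, 11]
*       [11, 121]
*       [1331]
9       [1331, 9]
drop    [1331]
negate  [-1331]
1       [-1331, 1]
+       [-1330]
drop    []
-5      [-5]
6       [-5, 6]
+       [1]
drop    []
3       [3]
dup     [3, 3]
negate  [3, -3]
dup     [3, -3, -3]
drop    [3, -3]
/       [-1]
-31     [-1, -31]
dup     [-1, -31, -31]
rot     [-31, -31, -1]
-       [-31, -30]
-       [-1]
dup     [-1, -1]
/       [1]
-3      [1, -3]
negate  [1, 3]
/       [0]
4       [0, 4]

[0, 4]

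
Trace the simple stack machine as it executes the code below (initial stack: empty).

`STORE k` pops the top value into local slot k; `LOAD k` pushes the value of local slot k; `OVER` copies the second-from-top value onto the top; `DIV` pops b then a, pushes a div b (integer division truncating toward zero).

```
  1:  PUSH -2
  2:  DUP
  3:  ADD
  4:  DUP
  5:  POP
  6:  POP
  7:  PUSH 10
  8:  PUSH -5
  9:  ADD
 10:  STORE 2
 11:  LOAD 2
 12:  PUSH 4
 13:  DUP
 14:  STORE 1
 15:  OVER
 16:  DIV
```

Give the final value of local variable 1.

PUSH -2 → -2
DUP     → -2 -2
ADD     → -4
DUP     → -4 -4
POP     → -4
POP     → (empty)
PUSH 10 → 10
PUSH -5 → 10 -5
ADD     → 5
STORE 2 → (empty)
LOAD 2  → 5
PUSH 4  → 5 4
DUP     → 5 4 4
STORE 1 → 5 4
OVER    → 5 4 5
DIV     → 5 0

4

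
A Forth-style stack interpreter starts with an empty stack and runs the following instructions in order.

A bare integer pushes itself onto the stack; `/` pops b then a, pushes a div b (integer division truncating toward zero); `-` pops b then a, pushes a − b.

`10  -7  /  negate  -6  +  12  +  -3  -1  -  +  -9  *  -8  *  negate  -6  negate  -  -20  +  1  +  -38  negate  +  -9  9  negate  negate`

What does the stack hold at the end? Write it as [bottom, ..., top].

10     → [10]
-7     → [10, -7]
/      → [-1]
negate → [1]
-6     → [1, -6]
+      → [-5]
12     → [-5, 12]
+      → [7]
-3     → [7, -3]
-1     → [7, -3, -1]
-      → [7, -2]
+      → [5]
-9     → [5, -9]
*      → [-45]
-8     → [-45, -8]
*      → [360]
negate → [-360]
-6     → [-360, -6]
negate → [-360, 6]
-      → [-366]
-20    → [-366, -20]
+      → [-386]
1      → [-386, 1]
+      → [-385]
-38    → [-385, -38]
negate → [-385, 38]
+      → [-347]
-9     → [-347, -9]
9      → [-347, -9, 9]
negate → [-347, -9, -9]
negate → [-347, -9, 9]

[-347, -9, 9]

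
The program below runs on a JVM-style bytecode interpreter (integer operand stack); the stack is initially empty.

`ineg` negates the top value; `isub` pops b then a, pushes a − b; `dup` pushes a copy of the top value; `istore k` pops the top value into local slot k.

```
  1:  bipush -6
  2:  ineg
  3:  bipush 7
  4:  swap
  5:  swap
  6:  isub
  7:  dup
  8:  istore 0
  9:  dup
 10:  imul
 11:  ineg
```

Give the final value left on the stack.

bipush -6  -6
ineg       6
bipush 7   6 7
swap       7 6
swap       6 7
isub       -1
dup        -1 -1
istore 0   -1
dup        -1 -1
imul       1
ineg       -1

-1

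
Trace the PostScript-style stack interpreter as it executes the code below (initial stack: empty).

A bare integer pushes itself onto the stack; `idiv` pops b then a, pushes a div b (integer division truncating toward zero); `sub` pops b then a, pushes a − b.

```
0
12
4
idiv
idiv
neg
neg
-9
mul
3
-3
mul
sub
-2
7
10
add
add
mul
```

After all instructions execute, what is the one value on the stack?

135

0    -> 0
12   -> 0 12
4    -> 0 12 4
idiv -> 0 3
idiv -> 0
neg  -> 0
neg  -> 0
-9   -> 0 -9
mul  -> 0
3    -> 0 3
-3   -> 0 3 -3
mul  -> 0 -9
sub  -> 9
-2   -> 9 -2
7    -> 9 -2 7
10   -> 9 -2 7 10
add  -> 9 -2 17
add  -> 9 15
mul  -> 135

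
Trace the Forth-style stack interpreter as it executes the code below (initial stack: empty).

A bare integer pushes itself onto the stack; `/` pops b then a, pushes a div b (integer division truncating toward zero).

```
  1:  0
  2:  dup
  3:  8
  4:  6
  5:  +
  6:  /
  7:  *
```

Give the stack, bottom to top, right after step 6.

0    [0]
dup  [0, 0]
8    [0, 0, 8]
6    [0, 0, 8, 6]
+    [0, 0, 14]
/    [0, 0]

[0, 0]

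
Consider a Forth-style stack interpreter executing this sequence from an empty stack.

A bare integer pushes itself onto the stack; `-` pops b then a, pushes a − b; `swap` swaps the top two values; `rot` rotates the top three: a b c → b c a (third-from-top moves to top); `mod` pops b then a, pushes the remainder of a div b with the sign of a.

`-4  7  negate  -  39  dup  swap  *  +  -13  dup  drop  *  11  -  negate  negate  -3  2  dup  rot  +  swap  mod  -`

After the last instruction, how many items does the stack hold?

-4     : [-4]
7      : [-4, 7]
negate : [-4, -7]
-      : [3]
39     : [3, 39]
dup    : [3, 39, 39]
swap   : [3, 39, 39]
*      : [3, 1521]
+      : [1524]
-13    : [1524, -13]
dup    : [1524, -13, -13]
drop   : [1524, -13]
*      : [-19812]
11     : [-19812, 11]
-      : [-19823]
negate : [19823]
negate : [-19823]
-3     : [-19823, -3]
2      : [-19823, -3, 2]
dup    : [-19823, -3, 2, 2]
rot    : [-19823, 2, 2, -3]
+      : [-19823, 2, -1]
swap   : [-19823, -1, 2]
mod    : [-19823, -1]
-      : [-19822]

1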